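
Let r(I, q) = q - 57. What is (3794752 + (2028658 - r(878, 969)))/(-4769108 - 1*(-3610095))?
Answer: -5822498/1159013 ≈ -5.0237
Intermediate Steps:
r(I, q) = -57 + q
(3794752 + (2028658 - r(878, 969)))/(-4769108 - 1*(-3610095)) = (3794752 + (2028658 - (-57 + 969)))/(-4769108 - 1*(-3610095)) = (3794752 + (2028658 - 1*912))/(-4769108 + 3610095) = (3794752 + (2028658 - 912))/(-1159013) = (3794752 + 2027746)*(-1/1159013) = 5822498*(-1/1159013) = -5822498/1159013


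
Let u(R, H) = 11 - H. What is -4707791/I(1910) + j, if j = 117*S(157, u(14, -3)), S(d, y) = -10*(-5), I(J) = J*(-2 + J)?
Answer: 21314330209/3644280 ≈ 5848.7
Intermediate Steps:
S(d, y) = 50
j = 5850 (j = 117*50 = 5850)
-4707791/I(1910) + j = -4707791*1/(1910*(-2 + 1910)) + 5850 = -4707791/(1910*1908) + 5850 = -4707791/3644280 + 5850 = 21314330209/3644280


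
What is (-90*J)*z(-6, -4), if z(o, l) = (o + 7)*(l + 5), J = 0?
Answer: 0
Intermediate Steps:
z(o, l) = (5 + l)*(7 + o) (z(o, l) = (7 + o)*(5 + l) = (5 + l)*(7 + o))
(-90*J)*z(-6, -4) = (-90*0)*(35 + 5*(-6) + 7*(-4) - 4*(-6)) = (-9*0)*(35 - 30 - 28 + 24) = 0*1 = 0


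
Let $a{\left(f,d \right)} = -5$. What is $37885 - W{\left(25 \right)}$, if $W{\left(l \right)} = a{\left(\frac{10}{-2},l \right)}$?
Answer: $37890$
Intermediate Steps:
$W{\left(l \right)} = -5$
$37885 - W{\left(25 \right)} = 37885 - -5 = 37885 + 5 = 37890$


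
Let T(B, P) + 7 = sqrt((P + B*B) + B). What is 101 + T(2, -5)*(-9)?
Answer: 155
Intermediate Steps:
T(B, P) = -7 + sqrt(B + P + B**2) (T(B, P) = -7 + sqrt((P + B*B) + B) = -7 + sqrt((P + B**2) + B) = -7 + sqrt(B + P + B**2))
101 + T(2, -5)*(-9) = 101 + (-7 + sqrt(2 - 5 + 2**2))*(-9) = 101 + (-7 + sqrt(2 - 5 + 4))*(-9) = 101 + (-7 + sqrt(1))*(-9) = 101 + (-7 + 1)*(-9) = 101 - 6*(-9) = 101 + 54 = 155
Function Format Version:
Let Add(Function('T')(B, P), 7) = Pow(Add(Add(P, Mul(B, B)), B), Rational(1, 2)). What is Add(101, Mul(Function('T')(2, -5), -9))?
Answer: 155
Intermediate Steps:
Function('T')(B, P) = Add(-7, Pow(Add(B, P, Pow(B, 2)), Rational(1, 2))) (Function('T')(B, P) = Add(-7, Pow(Add(Add(P, Mul(B, B)), B), Rational(1, 2))) = Add(-7, Pow(Add(Add(P, Pow(B, 2)), B), Rational(1, 2))) = Add(-7, Pow(Add(B, P, Pow(B, 2)), Rational(1, 2))))
Add(101, Mul(Function('T')(2, -5), -9)) = Add(101, Mul(Add(-7, Pow(Add(2, -5, Pow(2, 2)), Rational(1, 2))), -9)) = Add(101, Mul(Add(-7, Pow(Add(2, -5, 4), Rational(1, 2))), -9)) = Add(101, Mul(Add(-7, Pow(1, Rational(1, 2))), -9)) = Add(101, Mul(Add(-7, 1), -9)) = Add(101, Mul(-6, -9)) = Add(101, 54) = 155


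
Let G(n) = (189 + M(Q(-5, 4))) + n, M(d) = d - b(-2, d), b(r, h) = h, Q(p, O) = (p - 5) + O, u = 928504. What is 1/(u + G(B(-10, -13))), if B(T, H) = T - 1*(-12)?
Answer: 1/928695 ≈ 1.0768e-6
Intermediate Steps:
Q(p, O) = -5 + O + p (Q(p, O) = (-5 + p) + O = -5 + O + p)
B(T, H) = 12 + T (B(T, H) = T + 12 = 12 + T)
M(d) = 0 (M(d) = d - d = 0)
G(n) = 189 + n (G(n) = (189 + 0) + n = 189 + n)
1/(u + G(B(-10, -13))) = 1/(928504 + (189 + (12 - 10))) = 1/(928504 + (189 + 2)) = 1/(928504 + 191) = 1/928695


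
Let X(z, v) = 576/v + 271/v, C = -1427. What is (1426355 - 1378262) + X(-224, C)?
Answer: 68627864/1427 ≈ 48092.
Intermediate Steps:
X(z, v) = 847/v
(1426355 - 1378262) + X(-224, C) = (1426355 - 1378262) + 847/(-1427) = 48093 + 847*(-1/1427) = 48093 - 847/1427 = 68627864/1427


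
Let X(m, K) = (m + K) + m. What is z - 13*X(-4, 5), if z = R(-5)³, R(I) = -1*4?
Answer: -25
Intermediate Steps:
R(I) = -4
z = -64 (z = (-4)³ = -64)
X(m, K) = K + 2*m (X(m, K) = (K + m) + m = K + 2*m)
z - 13*X(-4, 5) = -64 - 13*(5 + 2*(-4)) = -64 - 13*(5 - 8) = -64 - 13*(-3) = -64 + 39 = -25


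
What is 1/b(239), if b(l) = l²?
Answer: 1/57121 ≈ 1.7507e-5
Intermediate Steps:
1/b(239) = 1/(239²) = 1/57121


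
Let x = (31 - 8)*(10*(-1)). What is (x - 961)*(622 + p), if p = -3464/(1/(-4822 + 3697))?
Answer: -4642067802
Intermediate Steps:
p = 3897000 (p = -3464/(1/(-1125)) = -3464/(-1/1125) = -3464*(-1125) = 3897000)
x = -230 (x = 23*(-10) = -230)
(x - 961)*(622 + p) = (-230 - 961)*(622 + 3897000) = -1191*3897622 = -4642067802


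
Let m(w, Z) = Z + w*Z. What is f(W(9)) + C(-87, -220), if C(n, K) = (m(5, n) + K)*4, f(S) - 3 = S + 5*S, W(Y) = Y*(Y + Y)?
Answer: -1993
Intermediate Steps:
m(w, Z) = Z + Z*w
W(Y) = 2*Y**2 (W(Y) = Y*(2*Y) = 2*Y**2)
f(S) = 3 + 6*S (f(S) = 3 + (S + 5*S) = 3 + 6*S)
C(n, K) = 4*K + 24*n (C(n, K) = (n*(1 + 5) + K)*4 = (n*6 + K)*4 = (6*n + K)*4 = (K + 6*n)*4 = 4*K + 24*n)
f(W(9)) + C(-87, -220) = (3 + 6*(2*9**2)) + (4*(-220) + 24*(-87)) = (3 + 6*(2*81)) + (-880 - 2088) = (3 + 6*162) - 2968 = (3 + 972) - 2968 = 975 - 2968 = -1993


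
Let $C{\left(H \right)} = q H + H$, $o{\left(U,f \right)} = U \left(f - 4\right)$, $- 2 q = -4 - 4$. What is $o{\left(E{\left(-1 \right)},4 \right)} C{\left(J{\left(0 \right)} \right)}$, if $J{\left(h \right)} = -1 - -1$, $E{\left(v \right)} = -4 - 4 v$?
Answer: $0$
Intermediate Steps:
$q = 4$ ($q = - \frac{-4 - 4}{2} = \left(- \frac{1}{2}\right) \left(-8\right) = 4$)
$J{\left(h \right)} = 0$ ($J{\left(h \right)} = -1 + 1 = 0$)
$o{\left(U,f \right)} = U \left(-4 + f\right)$
$C{\left(H \right)} = 5 H$ ($C{\left(H \right)} = 4 H + H = 5 H$)
$o{\left(E{\left(-1 \right)},4 \right)} C{\left(J{\left(0 \right)} \right)} = \left(-4 - -4\right) \left(-4 + 4\right) 5 \cdot 0 = \left(-4 + 4\right) 0 \cdot 0 = 0 \cdot 0 \cdot 0 = 0 \cdot 0 = 0$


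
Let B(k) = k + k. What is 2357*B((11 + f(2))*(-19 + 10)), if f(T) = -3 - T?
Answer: -254556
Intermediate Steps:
B(k) = 2*k
2357*B((11 + f(2))*(-19 + 10)) = 2357*(2*((11 + (-3 - 1*2))*(-19 + 10))) = 2357*(2*((11 + (-3 - 2))*(-9))) = 2357*(2*((11 - 5)*(-9))) = 2357*(2*(6*(-9))) = 2357*(2*(-54)) = 2357*(-108) = -254556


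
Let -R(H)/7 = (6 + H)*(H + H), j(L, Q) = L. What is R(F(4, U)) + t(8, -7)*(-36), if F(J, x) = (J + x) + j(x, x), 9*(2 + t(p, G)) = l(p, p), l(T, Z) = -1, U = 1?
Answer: -932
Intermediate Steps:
t(p, G) = -19/9 (t(p, G) = -2 + (⅑)*(-1) = -2 - ⅑ = -19/9)
F(J, x) = J + 2*x (F(J, x) = (J + x) + x = J + 2*x)
R(H) = -14*H*(6 + H) (R(H) = -7*(6 + H)*(H + H) = -7*(6 + H)*2*H = -14*H*(6 + H))
R(F(4, U)) + t(8, -7)*(-36) = -14*(4 + 2*1)*(6 + (4 + 2*1)) - 19/9*(-36) = -14*(4 + 2)*(6 + (4 + 2)) + 76 = -14*6*(6 + 6) + 76 = -14*6*12 + 76 = -1008 + 76 = -932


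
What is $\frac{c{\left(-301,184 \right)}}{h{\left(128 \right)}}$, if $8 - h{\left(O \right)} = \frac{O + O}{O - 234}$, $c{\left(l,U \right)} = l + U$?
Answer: $- \frac{2067}{184} \approx -11.234$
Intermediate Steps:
$c{\left(l,U \right)} = U + l$
$h{\left(O \right)} = 8 - \frac{2 O}{-234 + O}$ ($h{\left(O \right)} = 8 - \frac{O + O}{O - 234} = 8 - \frac{2 O}{-234 + O}$)
$\frac{c{\left(-301,184 \right)}}{h{\left(128 \right)}} = \frac{184 - 301}{6 \frac{1}{-234 + 128} \left(-312 + 128\right)} = - \frac{117}{6 \frac{1}{-106} \left(-184\right)} = - \frac{117}{6 \left(- \frac{1}{106}\right) \left(-184\right)} = - \frac{117}{\frac{552}{53}} = \left(-117\right) \frac{53}{552} = - \frac{2067}{184}$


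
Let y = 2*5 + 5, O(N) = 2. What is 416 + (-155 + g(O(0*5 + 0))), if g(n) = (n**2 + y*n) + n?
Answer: 297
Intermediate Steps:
y = 15 (y = 10 + 5 = 15)
g(n) = n**2 + 16*n (g(n) = (n**2 + 15*n) + n = n**2 + 16*n)
416 + (-155 + g(O(0*5 + 0))) = 416 + (-155 + 2*(16 + 2)) = 416 + (-155 + 2*18) = 416 + (-155 + 36) = 416 - 119 = 297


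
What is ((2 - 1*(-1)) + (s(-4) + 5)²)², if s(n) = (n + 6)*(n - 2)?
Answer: 2704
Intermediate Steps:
s(n) = (-2 + n)*(6 + n) (s(n) = (6 + n)*(-2 + n) = (-2 + n)*(6 + n))
((2 - 1*(-1)) + (s(-4) + 5)²)² = ((2 - 1*(-1)) + ((-12 + (-4)² + 4*(-4)) + 5)²)² = ((2 + 1) + ((-12 + 16 - 16) + 5)²)² = (3 + (-12 + 5)²)² = (3 + (-7)²)² = (3 + 49)² = 52² = 2704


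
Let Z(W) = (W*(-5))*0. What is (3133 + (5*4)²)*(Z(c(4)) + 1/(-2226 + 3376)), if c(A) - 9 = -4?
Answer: 3533/1150 ≈ 3.0722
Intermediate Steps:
c(A) = 5 (c(A) = 9 - 4 = 5)
Z(W) = 0 (Z(W) = -5*W*0 = 0)
(3133 + (5*4)²)*(Z(c(4)) + 1/(-2226 + 3376)) = (3133 + (5*4)²)*(0 + 1/(-2226 + 3376)) = (3133 + 20²)*(0 + 1/1150) = (3133 + 400)*(0 + 1/1150) = 3533*(1/1150) = 3533/1150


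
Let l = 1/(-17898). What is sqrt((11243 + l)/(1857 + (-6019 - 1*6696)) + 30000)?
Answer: sqrt(283240241153852035227)/97168242 ≈ 173.20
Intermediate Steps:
l = -1/17898 ≈ -5.5872e-5
sqrt((11243 + l)/(1857 + (-6019 - 1*6696)) + 30000) = sqrt((11243 - 1/17898)/(1857 + (-6019 - 1*6696)) + 30000) = sqrt(201227213/(17898*(1857 + (-6019 - 6696))) + 30000) = sqrt(201227213/(17898*(1857 - 12715)) + 30000) = sqrt((201227213/17898)/(-10858) + 30000) = sqrt((201227213/17898)*(-1/10858) + 30000) = sqrt(-201227213/194336484 + 30000) = sqrt(5829893292787/194336484) = sqrt(283240241153852035227)/97168242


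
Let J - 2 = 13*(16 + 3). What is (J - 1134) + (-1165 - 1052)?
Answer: -3102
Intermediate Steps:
J = 249 (J = 2 + 13*(16 + 3) = 2 + 13*19 = 2 + 247 = 249)
(J - 1134) + (-1165 - 1052) = (249 - 1134) + (-1165 - 1052) = -885 - 2217 = -3102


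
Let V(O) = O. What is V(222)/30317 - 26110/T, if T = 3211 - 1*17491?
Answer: 11353529/6184668 ≈ 1.8358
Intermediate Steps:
T = -14280 (T = 3211 - 17491 = -14280)
V(222)/30317 - 26110/T = 222/30317 - 26110/(-14280) = 222*(1/30317) - 26110*(-1/14280) = 222/30317 + 373/204 = 11353529/6184668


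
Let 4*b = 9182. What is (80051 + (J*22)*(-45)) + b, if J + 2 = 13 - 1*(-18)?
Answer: 107273/2 ≈ 53637.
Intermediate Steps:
b = 4591/2 (b = (¼)*9182 = 4591/2 ≈ 2295.5)
J = 29 (J = -2 + (13 - 1*(-18)) = -2 + (13 + 18) = -2 + 31 = 29)
(80051 + (J*22)*(-45)) + b = (80051 + (29*22)*(-45)) + 4591/2 = (80051 + 638*(-45)) + 4591/2 = (80051 - 28710) + 4591/2 = 51341 + 4591/2 = 107273/2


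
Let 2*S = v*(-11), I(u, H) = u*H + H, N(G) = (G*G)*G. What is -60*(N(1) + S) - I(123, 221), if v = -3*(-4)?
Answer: -23504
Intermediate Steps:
v = 12
N(G) = G³ (N(G) = G²*G = G³)
I(u, H) = H + H*u (I(u, H) = H*u + H = H + H*u)
S = -66 (S = (12*(-11))/2 = (½)*(-132) = -66)
-60*(N(1) + S) - I(123, 221) = -60*(1³ - 66) - 221*(1 + 123) = -60*(1 - 66) - 221*124 = -60*(-65) - 1*27404 = 3900 - 27404 = -23504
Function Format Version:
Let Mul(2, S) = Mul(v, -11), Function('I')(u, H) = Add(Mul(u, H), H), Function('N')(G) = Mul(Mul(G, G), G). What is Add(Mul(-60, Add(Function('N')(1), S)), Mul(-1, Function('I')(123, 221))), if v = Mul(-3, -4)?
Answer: -23504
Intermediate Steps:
v = 12
Function('N')(G) = Pow(G, 3) (Function('N')(G) = Mul(Pow(G, 2), G) = Pow(G, 3))
Function('I')(u, H) = Add(H, Mul(H, u)) (Function('I')(u, H) = Add(Mul(H, u), H) = Add(H, Mul(H, u)))
S = -66 (S = Mul(Rational(1, 2), Mul(12, -11)) = Mul(Rational(1, 2), -132) = -66)
Add(Mul(-60, Add(Function('N')(1), S)), Mul(-1, Function('I')(123, 221))) = Add(Mul(-60, Add(Pow(1, 3), -66)), Mul(-1, Mul(221, Add(1, 123)))) = Add(Mul(-60, Add(1, -66)), Mul(-1, Mul(221, 124))) = Add(Mul(-60, -65), Mul(-1, 27404)) = Add(3900, -27404) = -23504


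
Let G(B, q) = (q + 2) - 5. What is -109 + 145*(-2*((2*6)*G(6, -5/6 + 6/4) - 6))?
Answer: 9751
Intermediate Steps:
G(B, q) = -3 + q (G(B, q) = (2 + q) - 5 = -3 + q)
-109 + 145*(-2*((2*6)*G(6, -5/6 + 6/4) - 6)) = -109 + 145*(-2*((2*6)*(-3 + (-5/6 + 6/4)) - 6)) = -109 + 145*(-2*(12*(-3 + (-5*1/6 + 6*(1/4))) - 6)) = -109 + 145*(-2*(12*(-3 + (-5/6 + 3/2)) - 6)) = -109 + 145*(-2*(12*(-3 + 2/3) - 6)) = -109 + 145*(-2*(12*(-7/3) - 6)) = -109 + 145*(-2*(-28 - 6)) = -109 + 145*(-2*(-34)) = -109 + 145*68 = -109 + 9860 = 9751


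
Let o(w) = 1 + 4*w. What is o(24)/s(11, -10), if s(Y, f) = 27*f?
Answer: -97/270 ≈ -0.35926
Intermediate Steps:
o(24)/s(11, -10) = (1 + 4*24)/((27*(-10))) = (1 + 96)/(-270) = 97*(-1/270) = -97/270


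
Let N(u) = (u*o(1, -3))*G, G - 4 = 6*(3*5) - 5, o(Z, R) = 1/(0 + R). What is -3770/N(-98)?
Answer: -5655/4361 ≈ -1.2967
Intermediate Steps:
o(Z, R) = 1/R
G = 89 (G = 4 + (6*(3*5) - 5) = 4 + (6*15 - 5) = 4 + (90 - 5) = 4 + 85 = 89)
N(u) = -89*u/3 (N(u) = (u/(-3))*89 = (u*(-1/3))*89 = -u/3*89 = -89*u/3)
-3770/N(-98) = -3770/((-89/3*(-98))) = -3770/8722/3 = -3770*3/8722 = -5655/4361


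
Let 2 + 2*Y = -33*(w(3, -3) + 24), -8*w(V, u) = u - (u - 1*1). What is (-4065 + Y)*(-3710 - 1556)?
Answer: 187888247/8 ≈ 2.3486e+7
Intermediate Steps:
w(V, u) = -⅛ (w(V, u) = -(u - (u - 1*1))/8 = -(u - (u - 1))/8 = -(u - (-1 + u))/8 = -(u + (1 - u))/8 = -⅛*1 = -⅛)
Y = -6319/16 (Y = -1 + (-33*(-⅛ + 24))/2 = -1 + (-33*191/8)/2 = -1 + (½)*(-6303/8) = -1 - 6303/16 = -6319/16 ≈ -394.94)
(-4065 + Y)*(-3710 - 1556) = (-4065 - 6319/16)*(-3710 - 1556) = -71359/16*(-5266) = 187888247/8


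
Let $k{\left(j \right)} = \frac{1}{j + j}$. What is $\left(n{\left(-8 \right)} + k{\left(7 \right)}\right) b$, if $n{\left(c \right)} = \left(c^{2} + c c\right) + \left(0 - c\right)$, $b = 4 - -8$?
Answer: $\frac{11430}{7} \approx 1632.9$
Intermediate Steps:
$b = 12$ ($b = 4 + 8 = 12$)
$n{\left(c \right)} = - c + 2 c^{2}$ ($n{\left(c \right)} = \left(c^{2} + c^{2}\right) - c = 2 c^{2} - c = - c + 2 c^{2}$)
$k{\left(j \right)} = \frac{1}{2 j}$
$\left(n{\left(-8 \right)} + k{\left(7 \right)}\right) b = \left(- 8 \left(-1 + 2 \left(-8\right)\right) + \frac{1}{2 \cdot 7}\right) 12 = \left(- 8 \left(-1 - 16\right) + \frac{1}{2} \cdot \frac{1}{7}\right) 12 = \left(\left(-8\right) \left(-17\right) + \frac{1}{14}\right) 12 = \left(136 + \frac{1}{14}\right) 12 = \frac{1905}{14} \cdot 12 = \frac{11430}{7}$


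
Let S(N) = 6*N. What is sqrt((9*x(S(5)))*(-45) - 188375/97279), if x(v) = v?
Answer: 5*I*sqrt(4599850063991)/97279 ≈ 110.24*I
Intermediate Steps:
sqrt((9*x(S(5)))*(-45) - 188375/97279) = sqrt((9*(6*5))*(-45) - 188375/97279) = sqrt((9*30)*(-45) - 188375*1/97279) = sqrt(270*(-45) - 188375/97279) = sqrt(-12150 - 188375/97279) = sqrt(-1182128225/97279) = 5*I*sqrt(4599850063991)/97279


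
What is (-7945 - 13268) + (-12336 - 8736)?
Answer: -42285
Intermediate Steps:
(-7945 - 13268) + (-12336 - 8736) = -21213 - 21072 = -42285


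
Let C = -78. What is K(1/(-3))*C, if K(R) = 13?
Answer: -1014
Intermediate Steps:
K(1/(-3))*C = 13*(-78) = -1014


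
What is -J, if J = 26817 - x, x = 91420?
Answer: 64603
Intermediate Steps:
J = -64603 (J = 26817 - 1*91420 = 26817 - 91420 = -64603)
-J = -1*(-64603) = 64603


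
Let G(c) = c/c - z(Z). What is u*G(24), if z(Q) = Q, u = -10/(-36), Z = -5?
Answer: 5/3 ≈ 1.6667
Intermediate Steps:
u = 5/18 (u = -10*(-1/36) = 5/18 ≈ 0.27778)
G(c) = 6 (G(c) = c/c - 1*(-5) = 1 + 5 = 6)
u*G(24) = (5/18)*6 = 5/3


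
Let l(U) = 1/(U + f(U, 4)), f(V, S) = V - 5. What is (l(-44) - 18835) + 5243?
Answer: -1264057/93 ≈ -13592.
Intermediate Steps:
f(V, S) = -5 + V
l(U) = 1/(-5 + 2*U) (l(U) = 1/(U + (-5 + U)) = 1/(-5 + 2*U))
(l(-44) - 18835) + 5243 = (1/(-5 + 2*(-44)) - 18835) + 5243 = (1/(-5 - 88) - 18835) + 5243 = (1/(-93) - 18835) + 5243 = (-1/93 - 18835) + 5243 = -1751656/93 + 5243 = -1264057/93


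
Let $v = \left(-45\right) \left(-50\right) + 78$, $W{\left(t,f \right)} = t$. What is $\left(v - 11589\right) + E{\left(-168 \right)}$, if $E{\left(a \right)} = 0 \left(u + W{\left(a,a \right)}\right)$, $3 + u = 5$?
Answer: $-9261$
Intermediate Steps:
$u = 2$ ($u = -3 + 5 = 2$)
$v = 2328$ ($v = 2250 + 78 = 2328$)
$E{\left(a \right)} = 0$ ($E{\left(a \right)} = 0 \left(2 + a\right) = 0$)
$\left(v - 11589\right) + E{\left(-168 \right)} = \left(2328 - 11589\right) + 0 = -9261 + 0 = -9261$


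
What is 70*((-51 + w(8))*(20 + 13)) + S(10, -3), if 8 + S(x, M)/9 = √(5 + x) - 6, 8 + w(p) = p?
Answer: -117936 + 9*√15 ≈ -1.1790e+5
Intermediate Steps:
w(p) = -8 + p
S(x, M) = -126 + 9*√(5 + x) (S(x, M) = -72 + 9*(√(5 + x) - 6) = -72 + 9*(-6 + √(5 + x)) = -72 + (-54 + 9*√(5 + x)) = -126 + 9*√(5 + x))
70*((-51 + w(8))*(20 + 13)) + S(10, -3) = 70*((-51 + (-8 + 8))*(20 + 13)) + (-126 + 9*√(5 + 10)) = 70*((-51 + 0)*33) + (-126 + 9*√15) = 70*(-51*33) + (-126 + 9*√15) = 70*(-1683) + (-126 + 9*√15) = -117810 + (-126 + 9*√15) = -117936 + 9*√15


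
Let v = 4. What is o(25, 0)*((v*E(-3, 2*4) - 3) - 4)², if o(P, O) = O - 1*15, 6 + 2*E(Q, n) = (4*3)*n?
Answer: -448935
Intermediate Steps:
E(Q, n) = -3 + 6*n (E(Q, n) = -3 + ((4*3)*n)/2 = -3 + (12*n)/2 = -3 + 6*n)
o(P, O) = -15 + O (o(P, O) = O - 15 = -15 + O)
o(25, 0)*((v*E(-3, 2*4) - 3) - 4)² = (-15 + 0)*((4*(-3 + 6*(2*4)) - 3) - 4)² = -15*((4*(-3 + 6*8) - 3) - 4)² = -15*((4*(-3 + 48) - 3) - 4)² = -15*((4*45 - 3) - 4)² = -15*((180 - 3) - 4)² = -15*(177 - 4)² = -15*173² = -15*29929 = -448935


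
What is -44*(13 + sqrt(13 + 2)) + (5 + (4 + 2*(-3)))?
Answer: -569 - 44*sqrt(15) ≈ -739.41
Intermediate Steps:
-44*(13 + sqrt(13 + 2)) + (5 + (4 + 2*(-3))) = -44*(13 + sqrt(15)) + (5 + (4 - 6)) = (-572 - 44*sqrt(15)) + (5 - 2) = (-572 - 44*sqrt(15)) + 3 = -569 - 44*sqrt(15)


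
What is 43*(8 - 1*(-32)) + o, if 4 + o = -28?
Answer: 1688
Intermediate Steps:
o = -32 (o = -4 - 28 = -32)
43*(8 - 1*(-32)) + o = 43*(8 - 1*(-32)) - 32 = 43*(8 + 32) - 32 = 43*40 - 32 = 1720 - 32 = 1688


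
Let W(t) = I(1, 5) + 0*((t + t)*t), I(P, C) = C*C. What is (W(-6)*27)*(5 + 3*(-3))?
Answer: -2700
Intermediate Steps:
I(P, C) = C²
W(t) = 25 (W(t) = 5² + 0*((t + t)*t) = 25 + 0*((2*t)*t) = 25 + 0*(2*t²) = 25 + 0 = 25)
(W(-6)*27)*(5 + 3*(-3)) = (25*27)*(5 + 3*(-3)) = 675*(5 - 9) = 675*(-4) = -2700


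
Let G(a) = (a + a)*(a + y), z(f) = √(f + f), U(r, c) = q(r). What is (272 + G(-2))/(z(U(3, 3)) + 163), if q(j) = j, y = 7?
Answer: 41076/26563 - 252*√6/26563 ≈ 1.5231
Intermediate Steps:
U(r, c) = r
z(f) = √2*√f (z(f) = √(2*f) = √2*√f)
G(a) = 2*a*(7 + a) (G(a) = (a + a)*(a + 7) = (2*a)*(7 + a) = 2*a*(7 + a))
(272 + G(-2))/(z(U(3, 3)) + 163) = (272 + 2*(-2)*(7 - 2))/(√2*√3 + 163) = (272 + 2*(-2)*5)/(√6 + 163) = (272 - 20)/(163 + √6) = 252/(163 + √6)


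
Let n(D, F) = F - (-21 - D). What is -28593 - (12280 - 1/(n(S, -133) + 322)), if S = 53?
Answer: -10749598/263 ≈ -40873.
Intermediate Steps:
n(D, F) = 21 + D + F (n(D, F) = F + (21 + D) = 21 + D + F)
-28593 - (12280 - 1/(n(S, -133) + 322)) = -28593 - (12280 - 1/((21 + 53 - 133) + 322)) = -28593 - (12280 - 1/(-59 + 322)) = -28593 - (12280 - 1/263) = -28593 - 1*3229639/263 = -28593 - 3229639/263 = -10749598/263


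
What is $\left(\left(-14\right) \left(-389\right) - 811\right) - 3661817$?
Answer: $-3657182$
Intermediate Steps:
$\left(\left(-14\right) \left(-389\right) - 811\right) - 3661817 = \left(5446 - 811\right) - 3661817 = 4635 - 3661817 = -3657182$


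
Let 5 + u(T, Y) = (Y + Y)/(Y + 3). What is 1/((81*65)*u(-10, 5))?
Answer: -4/78975 ≈ -5.0649e-5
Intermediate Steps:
u(T, Y) = -5 + 2*Y/(3 + Y) (u(T, Y) = -5 + (Y + Y)/(Y + 3) = -5 + (2*Y)/(3 + Y) = -5 + 2*Y/(3 + Y))
1/((81*65)*u(-10, 5)) = 1/((81*65)*(3*(-5 - 1*5)/(3 + 5))) = 1/(5265*(3*(-5 - 5)/8)) = 1/(5265*(3*(⅛)*(-10))) = 1/(5265*(-15/4)) = 1/(-78975/4) = -4/78975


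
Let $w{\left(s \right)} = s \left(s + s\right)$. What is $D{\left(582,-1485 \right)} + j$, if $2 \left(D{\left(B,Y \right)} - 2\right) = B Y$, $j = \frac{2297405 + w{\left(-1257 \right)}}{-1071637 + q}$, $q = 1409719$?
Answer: $- \frac{146090931403}{338082} \approx -4.3212 \cdot 10^{5}$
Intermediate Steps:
$w{\left(s \right)} = 2 s^{2}$ ($w{\left(s \right)} = s 2 s = 2 s^{2}$)
$j = \frac{5457503}{338082}$ ($j = \frac{2297405 + 2 \left(-1257\right)^{2}}{-1071637 + 1409719} = \frac{2297405 + 2 \cdot 1580049}{338082} = \left(2297405 + 3160098\right) \frac{1}{338082} = 5457503 \cdot \frac{1}{338082} = \frac{5457503}{338082} \approx 16.143$)
$D{\left(B,Y \right)} = 2 + \frac{B Y}{2}$
$D{\left(582,-1485 \right)} + j = \left(2 + \frac{1}{2} \cdot 582 \left(-1485\right)\right) + \frac{5457503}{338082} = \left(2 - 432135\right) + \frac{5457503}{338082} = -432133 + \frac{5457503}{338082} = - \frac{146090931403}{338082}$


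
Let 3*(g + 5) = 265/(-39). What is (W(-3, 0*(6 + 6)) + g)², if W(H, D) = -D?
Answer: 722500/13689 ≈ 52.780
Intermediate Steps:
g = -850/117 (g = -5 + (265/(-39))/3 = -5 + (265*(-1/39))/3 = -5 + (⅓)*(-265/39) = -5 - 265/117 = -850/117 ≈ -7.2650)
(W(-3, 0*(6 + 6)) + g)² = (-0*(6 + 6) - 850/117)² = (-0*12 - 850/117)² = (-1*0 - 850/117)² = (0 - 850/117)² = (-850/117)² = 722500/13689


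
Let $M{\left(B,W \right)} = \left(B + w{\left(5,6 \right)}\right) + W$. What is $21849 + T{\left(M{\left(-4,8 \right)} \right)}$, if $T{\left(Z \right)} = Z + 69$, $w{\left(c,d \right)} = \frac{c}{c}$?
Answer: $21923$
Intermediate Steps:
$w{\left(c,d \right)} = 1$
$M{\left(B,W \right)} = 1 + B + W$ ($M{\left(B,W \right)} = \left(B + 1\right) + W = \left(1 + B\right) + W = 1 + B + W$)
$T{\left(Z \right)} = 69 + Z$
$21849 + T{\left(M{\left(-4,8 \right)} \right)} = 21849 + \left(69 + \left(1 - 4 + 8\right)\right) = 21849 + \left(69 + 5\right) = 21849 + 74 = 21923$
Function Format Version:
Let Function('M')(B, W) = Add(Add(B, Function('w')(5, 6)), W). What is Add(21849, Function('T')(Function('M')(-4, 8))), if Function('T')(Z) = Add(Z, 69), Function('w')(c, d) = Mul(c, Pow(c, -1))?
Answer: 21923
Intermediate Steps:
Function('w')(c, d) = 1
Function('M')(B, W) = Add(1, B, W) (Function('M')(B, W) = Add(Add(B, 1), W) = Add(Add(1, B), W) = Add(1, B, W))
Function('T')(Z) = Add(69, Z)
Add(21849, Function('T')(Function('M')(-4, 8))) = Add(21849, Add(69, Add(1, -4, 8))) = Add(21849, Add(69, 5)) = Add(21849, 74) = 21923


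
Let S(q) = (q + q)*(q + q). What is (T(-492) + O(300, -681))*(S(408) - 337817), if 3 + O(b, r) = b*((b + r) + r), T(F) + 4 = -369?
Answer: -104636568064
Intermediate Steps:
T(F) = -373 (T(F) = -4 - 369 = -373)
S(q) = 4*q² (S(q) = (2*q)*(2*q) = 4*q²)
O(b, r) = -3 + b*(b + 2*r) (O(b, r) = -3 + b*((b + r) + r) = -3 + b*(b + 2*r))
(T(-492) + O(300, -681))*(S(408) - 337817) = (-373 + (-3 + 300² + 2*300*(-681)))*(4*408² - 337817) = (-373 + (-3 + 90000 - 408600))*(4*166464 - 337817) = (-373 - 318603)*(665856 - 337817) = -318976*328039 = -104636568064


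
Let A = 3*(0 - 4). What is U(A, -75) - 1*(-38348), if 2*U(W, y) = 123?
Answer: 76819/2 ≈ 38410.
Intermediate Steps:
A = -12 (A = 3*(-4) = -12)
U(W, y) = 123/2 (U(W, y) = (½)*123 = 123/2)
U(A, -75) - 1*(-38348) = 123/2 - 1*(-38348) = 123/2 + 38348 = 76819/2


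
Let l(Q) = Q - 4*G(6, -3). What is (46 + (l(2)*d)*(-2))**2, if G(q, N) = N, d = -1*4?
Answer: 24964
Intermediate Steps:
d = -4
l(Q) = 12 + Q (l(Q) = Q - 4*(-3) = Q + 12 = 12 + Q)
(46 + (l(2)*d)*(-2))**2 = (46 + ((12 + 2)*(-4))*(-2))**2 = (46 + (14*(-4))*(-2))**2 = (46 - 56*(-2))**2 = (46 + 112)**2 = 158**2 = 24964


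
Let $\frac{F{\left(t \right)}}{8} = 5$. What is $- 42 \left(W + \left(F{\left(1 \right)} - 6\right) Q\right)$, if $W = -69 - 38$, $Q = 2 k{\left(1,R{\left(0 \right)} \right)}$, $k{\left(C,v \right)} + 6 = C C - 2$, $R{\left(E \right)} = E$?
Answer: $24486$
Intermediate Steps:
$F{\left(t \right)} = 40$ ($F{\left(t \right)} = 8 \cdot 5 = 40$)
$k{\left(C,v \right)} = -8 + C^{2}$ ($k{\left(C,v \right)} = -6 + \left(C C - 2\right) = -6 + \left(C^{2} - 2\right) = -6 + \left(-2 + C^{2}\right) = -8 + C^{2}$)
$Q = -14$ ($Q = 2 \left(-8 + 1^{2}\right) = 2 \left(-8 + 1\right) = 2 \left(-7\right) = -14$)
$W = -107$
$- 42 \left(W + \left(F{\left(1 \right)} - 6\right) Q\right) = - 42 \left(-107 + \left(40 - 6\right) \left(-14\right)\right) = - 42 \left(-107 + 34 \left(-14\right)\right) = - 42 \left(-107 - 476\right) = \left(-42\right) \left(-583\right) = 24486$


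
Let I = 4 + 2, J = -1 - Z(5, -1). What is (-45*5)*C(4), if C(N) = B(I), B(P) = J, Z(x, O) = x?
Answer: 1350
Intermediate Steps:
J = -6 (J = -1 - 1*5 = -1 - 5 = -6)
I = 6
B(P) = -6
C(N) = -6
(-45*5)*C(4) = -45*5*(-6) = -225*(-6) = 1350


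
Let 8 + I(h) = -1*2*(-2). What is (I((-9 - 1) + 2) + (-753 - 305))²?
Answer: 1127844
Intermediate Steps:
I(h) = -4 (I(h) = -8 - 1*2*(-2) = -8 - 2*(-2) = -8 + 4 = -4)
(I((-9 - 1) + 2) + (-753 - 305))² = (-4 + (-753 - 305))² = (-4 - 1058)² = (-1062)² = 1127844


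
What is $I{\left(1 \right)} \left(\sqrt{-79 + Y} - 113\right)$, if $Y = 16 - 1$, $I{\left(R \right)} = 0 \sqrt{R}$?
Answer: $0$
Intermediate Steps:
$I{\left(R \right)} = 0$
$Y = 15$
$I{\left(1 \right)} \left(\sqrt{-79 + Y} - 113\right) = 0 \left(\sqrt{-79 + 15} - 113\right) = 0 \left(\sqrt{-64} - 113\right) = 0 \left(8 i - 113\right) = 0 \left(-113 + 8 i\right) = 0$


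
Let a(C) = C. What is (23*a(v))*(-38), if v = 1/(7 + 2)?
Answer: -874/9 ≈ -97.111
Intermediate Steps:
v = ⅑ (v = 1/9 = ⅑ ≈ 0.11111)
(23*a(v))*(-38) = (23*(⅑))*(-38) = (23/9)*(-38) = -874/9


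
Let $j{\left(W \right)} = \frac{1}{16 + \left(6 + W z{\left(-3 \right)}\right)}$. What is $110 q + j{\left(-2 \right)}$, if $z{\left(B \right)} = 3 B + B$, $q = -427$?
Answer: $- \frac{2160619}{46} \approx -46970.0$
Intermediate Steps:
$z{\left(B \right)} = 4 B$
$j{\left(W \right)} = \frac{1}{22 - 12 W}$ ($j{\left(W \right)} = \frac{1}{16 + \left(6 + W 4 \left(-3\right)\right)} = \frac{1}{16 + \left(6 + W \left(-12\right)\right)} = \frac{1}{16 - \left(-6 + 12 W\right)} = \frac{1}{22 - 12 W}$)
$110 q + j{\left(-2 \right)} = 110 \left(-427\right) - \frac{1}{-22 + 12 \left(-2\right)} = -46970 - \frac{1}{-22 - 24} = -46970 - \frac{1}{-46} = -46970 - - \frac{1}{46} = -46970 + \frac{1}{46} = - \frac{2160619}{46}$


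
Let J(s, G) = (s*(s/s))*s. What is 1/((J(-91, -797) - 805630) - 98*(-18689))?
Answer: 1/1034173 ≈ 9.6696e-7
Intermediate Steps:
J(s, G) = s² (J(s, G) = (s*1)*s = s*s = s²)
1/((J(-91, -797) - 805630) - 98*(-18689)) = 1/(((-91)² - 805630) - 98*(-18689)) = 1/((8281 - 805630) + 1831522) = 1/(-797349 + 1831522) = 1/1034173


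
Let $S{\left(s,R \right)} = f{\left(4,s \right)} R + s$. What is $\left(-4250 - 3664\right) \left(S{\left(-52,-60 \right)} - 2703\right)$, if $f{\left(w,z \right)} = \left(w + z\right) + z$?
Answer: $-25680930$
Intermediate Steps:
$f{\left(w,z \right)} = w + 2 z$
$S{\left(s,R \right)} = s + R \left(4 + 2 s\right)$ ($S{\left(s,R \right)} = \left(4 + 2 s\right) R + s = R \left(4 + 2 s\right) + s = s + R \left(4 + 2 s\right)$)
$\left(-4250 - 3664\right) \left(S{\left(-52,-60 \right)} - 2703\right) = \left(-4250 - 3664\right) \left(\left(-52 + 2 \left(-60\right) \left(2 - 52\right)\right) - 2703\right) = \left(-4250 - 3664\right) \left(\left(-52 + 2 \left(-60\right) \left(-50\right)\right) - 2703\right) = - 7914 \left(\left(-52 + 6000\right) - 2703\right) = - 7914 \left(5948 - 2703\right) = \left(-7914\right) 3245 = -25680930$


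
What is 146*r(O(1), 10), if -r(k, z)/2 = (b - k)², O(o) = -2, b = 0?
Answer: -1168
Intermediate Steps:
r(k, z) = -2*k² (r(k, z) = -2*(0 - k)² = -2*k²)
146*r(O(1), 10) = 146*(-2*(-2)²) = 146*(-2*4) = 146*(-8) = -1168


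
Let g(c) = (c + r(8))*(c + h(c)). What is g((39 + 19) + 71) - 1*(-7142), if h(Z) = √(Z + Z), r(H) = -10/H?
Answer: 94487/4 + 511*√258/4 ≈ 25674.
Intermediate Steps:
h(Z) = √2*√Z (h(Z) = √(2*Z) = √2*√Z)
g(c) = (-5/4 + c)*(c + √2*√c) (g(c) = (c - 10/8)*(c + √2*√c) = (c - 10*⅛)*(c + √2*√c) = (c - 5/4)*(c + √2*√c) = (-5/4 + c)*(c + √2*√c))
g((39 + 19) + 71) - 1*(-7142) = (((39 + 19) + 71)² - 5*((39 + 19) + 71)/4 + √2*((39 + 19) + 71)^(3/2) - 5*√2*√((39 + 19) + 71)/4) - 1*(-7142) = ((58 + 71)² - 5*(58 + 71)/4 + √2*(58 + 71)^(3/2) - 5*√2*√(58 + 71)/4) + 7142 = (129² - 5/4*129 + √2*129^(3/2) - 5*√2*√129/4) + 7142 = (16641 - 645/4 + √2*(129*√129) - 5*√258/4) + 7142 = (16641 - 645/4 + 129*√258 - 5*√258/4) + 7142 = (65919/4 + 511*√258/4) + 7142 = 94487/4 + 511*√258/4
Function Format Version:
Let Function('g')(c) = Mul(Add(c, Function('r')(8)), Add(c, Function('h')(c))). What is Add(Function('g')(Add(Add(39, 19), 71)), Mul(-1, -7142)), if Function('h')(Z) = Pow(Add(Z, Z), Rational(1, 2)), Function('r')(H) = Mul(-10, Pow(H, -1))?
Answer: Add(Rational(94487, 4), Mul(Rational(511, 4), Pow(258, Rational(1, 2)))) ≈ 25674.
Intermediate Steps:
Function('h')(Z) = Mul(Pow(2, Rational(1, 2)), Pow(Z, Rational(1, 2))) (Function('h')(Z) = Pow(Mul(2, Z), Rational(1, 2)) = Mul(Pow(2, Rational(1, 2)), Pow(Z, Rational(1, 2))))
Function('g')(c) = Mul(Add(Rational(-5, 4), c), Add(c, Mul(Pow(2, Rational(1, 2)), Pow(c, Rational(1, 2))))) (Function('g')(c) = Mul(Add(c, Mul(-10, Pow(8, -1))), Add(c, Mul(Pow(2, Rational(1, 2)), Pow(c, Rational(1, 2))))) = Mul(Add(c, Mul(-10, Rational(1, 8))), Add(c, Mul(Pow(2, Rational(1, 2)), Pow(c, Rational(1, 2))))) = Mul(Add(c, Rational(-5, 4)), Add(c, Mul(Pow(2, Rational(1, 2)), Pow(c, Rational(1, 2))))) = Mul(Add(Rational(-5, 4), c), Add(c, Mul(Pow(2, Rational(1, 2)), Pow(c, Rational(1, 2))))))
Add(Function('g')(Add(Add(39, 19), 71)), Mul(-1, -7142)) = Add(Add(Pow(Add(Add(39, 19), 71), 2), Mul(Rational(-5, 4), Add(Add(39, 19), 71)), Mul(Pow(2, Rational(1, 2)), Pow(Add(Add(39, 19), 71), Rational(3, 2))), Mul(Rational(-5, 4), Pow(2, Rational(1, 2)), Pow(Add(Add(39, 19), 71), Rational(1, 2)))), Mul(-1, -7142)) = Add(Add(Pow(Add(58, 71), 2), Mul(Rational(-5, 4), Add(58, 71)), Mul(Pow(2, Rational(1, 2)), Pow(Add(58, 71), Rational(3, 2))), Mul(Rational(-5, 4), Pow(2, Rational(1, 2)), Pow(Add(58, 71), Rational(1, 2)))), 7142) = Add(Add(Pow(129, 2), Mul(Rational(-5, 4), 129), Mul(Pow(2, Rational(1, 2)), Pow(129, Rational(3, 2))), Mul(Rational(-5, 4), Pow(2, Rational(1, 2)), Pow(129, Rational(1, 2)))), 7142) = Add(Add(16641, Rational(-645, 4), Mul(Pow(2, Rational(1, 2)), Mul(129, Pow(129, Rational(1, 2)))), Mul(Rational(-5, 4), Pow(258, Rational(1, 2)))), 7142) = Add(Add(16641, Rational(-645, 4), Mul(129, Pow(258, Rational(1, 2))), Mul(Rational(-5, 4), Pow(258, Rational(1, 2)))), 7142) = Add(Add(Rational(65919, 4), Mul(Rational(511, 4), Pow(258, Rational(1, 2)))), 7142) = Add(Rational(94487, 4), Mul(Rational(511, 4), Pow(258, Rational(1, 2))))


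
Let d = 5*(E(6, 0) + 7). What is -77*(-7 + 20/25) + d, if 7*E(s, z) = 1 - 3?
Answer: 17884/35 ≈ 510.97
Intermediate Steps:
E(s, z) = -2/7 (E(s, z) = (1 - 3)/7 = (⅐)*(-2) = -2/7)
d = 235/7 (d = 5*(-2/7 + 7) = 5*(47/7) = 235/7 ≈ 33.571)
-77*(-7 + 20/25) + d = -77*(-7 + 20/25) + 235/7 = -77*(-7 + 20*(1/25)) + 235/7 = -77*(-7 + ⅘) + 235/7 = -77*(-31/5) + 235/7 = 2387/5 + 235/7 = 17884/35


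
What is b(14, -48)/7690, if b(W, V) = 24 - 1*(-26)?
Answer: 5/769 ≈ 0.0065020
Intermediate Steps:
b(W, V) = 50 (b(W, V) = 24 + 26 = 50)
b(14, -48)/7690 = 50/7690 = 50*(1/7690) = 5/769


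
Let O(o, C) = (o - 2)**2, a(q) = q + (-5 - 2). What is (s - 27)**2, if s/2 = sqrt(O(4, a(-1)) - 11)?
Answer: 701 - 108*I*sqrt(7) ≈ 701.0 - 285.74*I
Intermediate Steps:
a(q) = -7 + q (a(q) = q - 7 = -7 + q)
O(o, C) = (-2 + o)**2
s = 2*I*sqrt(7) (s = 2*sqrt((-2 + 4)**2 - 11) = 2*sqrt(2**2 - 11) = 2*sqrt(4 - 11) = 2*sqrt(-7) = 2*(I*sqrt(7)) = 2*I*sqrt(7) ≈ 5.2915*I)
(s - 27)**2 = (2*I*sqrt(7) - 27)**2 = (-27 + 2*I*sqrt(7))**2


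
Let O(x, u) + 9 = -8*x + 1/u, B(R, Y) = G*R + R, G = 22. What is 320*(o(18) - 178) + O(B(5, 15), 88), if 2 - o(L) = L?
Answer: -5544791/88 ≈ -63009.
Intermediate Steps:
o(L) = 2 - L
B(R, Y) = 23*R (B(R, Y) = 22*R + R = 23*R)
O(x, u) = -9 + 1/u - 8*x (O(x, u) = -9 + (-8*x + 1/u) = -9 + (1/u - 8*x) = -9 + 1/u - 8*x)
320*(o(18) - 178) + O(B(5, 15), 88) = 320*((2 - 1*18) - 178) + (-9 + 1/88 - 184*5) = 320*((2 - 18) - 178) + (-9 + 1/88 - 8*115) = 320*(-16 - 178) + (-9 + 1/88 - 920) = 320*(-194) - 81751/88 = -62080 - 81751/88 = -5544791/88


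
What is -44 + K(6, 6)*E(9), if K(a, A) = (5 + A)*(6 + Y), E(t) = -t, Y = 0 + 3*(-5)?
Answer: 847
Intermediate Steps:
Y = -15 (Y = 0 - 15 = -15)
K(a, A) = -45 - 9*A (K(a, A) = (5 + A)*(6 - 15) = (5 + A)*(-9) = -45 - 9*A)
-44 + K(6, 6)*E(9) = -44 + (-45 - 9*6)*(-1*9) = -44 + (-45 - 54)*(-9) = -44 - 99*(-9) = -44 + 891 = 847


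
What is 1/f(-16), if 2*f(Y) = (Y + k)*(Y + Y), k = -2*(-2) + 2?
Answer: 1/160 ≈ 0.0062500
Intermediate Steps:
k = 6 (k = 4 + 2 = 6)
f(Y) = Y*(6 + Y) (f(Y) = ((Y + 6)*(Y + Y))/2 = ((6 + Y)*(2*Y))/2 = (2*Y*(6 + Y))/2 = Y*(6 + Y))
1/f(-16) = 1/(-16*(6 - 16)) = 1/(-16*(-10)) = 1/160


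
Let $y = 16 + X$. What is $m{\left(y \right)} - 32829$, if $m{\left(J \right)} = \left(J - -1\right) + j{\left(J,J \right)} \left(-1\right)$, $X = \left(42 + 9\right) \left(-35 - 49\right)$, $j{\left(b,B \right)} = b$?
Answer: $-32828$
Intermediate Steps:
$X = -4284$ ($X = 51 \left(-84\right) = -4284$)
$y = -4268$ ($y = 16 - 4284 = -4268$)
$m{\left(J \right)} = 1$ ($m{\left(J \right)} = \left(J - -1\right) + J \left(-1\right) = \left(J + 1\right) - J = \left(1 + J\right) - J = 1$)
$m{\left(y \right)} - 32829 = 1 - 32829 = -32828$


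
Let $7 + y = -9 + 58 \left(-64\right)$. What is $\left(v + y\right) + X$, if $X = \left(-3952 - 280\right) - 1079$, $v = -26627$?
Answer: $-35666$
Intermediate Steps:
$y = -3728$ ($y = -7 + \left(-9 + 58 \left(-64\right)\right) = -7 - 3721 = -3728$)
$X = -5311$ ($X = -4232 - 1079 = -5311$)
$\left(v + y\right) + X = \left(-26627 - 3728\right) - 5311 = -30355 - 5311 = -35666$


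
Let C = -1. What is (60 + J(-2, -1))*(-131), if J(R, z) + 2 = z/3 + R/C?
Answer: -23449/3 ≈ -7816.3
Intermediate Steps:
J(R, z) = -2 - R + z/3 (J(R, z) = -2 + (z/3 + R/(-1)) = -2 + (z*(⅓) + R*(-1)) = -2 + (z/3 - R) = -2 + (-R + z/3) = -2 - R + z/3)
(60 + J(-2, -1))*(-131) = (60 + (-2 - 1*(-2) + (⅓)*(-1)))*(-131) = (60 + (-2 + 2 - ⅓))*(-131) = (60 - ⅓)*(-131) = (179/3)*(-131) = -23449/3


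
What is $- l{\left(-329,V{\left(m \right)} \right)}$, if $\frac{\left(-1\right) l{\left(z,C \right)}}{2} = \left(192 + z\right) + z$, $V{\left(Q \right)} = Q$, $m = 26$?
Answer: $-932$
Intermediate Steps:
$l{\left(z,C \right)} = -384 - 4 z$ ($l{\left(z,C \right)} = - 2 \left(\left(192 + z\right) + z\right) = - 2 \left(192 + 2 z\right) = -384 - 4 z$)
$- l{\left(-329,V{\left(m \right)} \right)} = - (-384 - -1316) = - (-384 + 1316) = \left(-1\right) 932 = -932$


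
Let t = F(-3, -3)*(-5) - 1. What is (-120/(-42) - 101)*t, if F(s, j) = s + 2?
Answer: -2748/7 ≈ -392.57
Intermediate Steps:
F(s, j) = 2 + s
t = 4 (t = (2 - 3)*(-5) - 1 = -1*(-5) - 1 = 5 - 1 = 4)
(-120/(-42) - 101)*t = (-120/(-42) - 101)*4 = (-120*(-1/42) - 101)*4 = (20/7 - 101)*4 = -687/7*4 = -2748/7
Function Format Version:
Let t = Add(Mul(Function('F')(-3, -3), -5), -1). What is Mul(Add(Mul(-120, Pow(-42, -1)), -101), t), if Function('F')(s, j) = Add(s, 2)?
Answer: Rational(-2748, 7) ≈ -392.57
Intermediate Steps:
Function('F')(s, j) = Add(2, s)
t = 4 (t = Add(Mul(Add(2, -3), -5), -1) = Add(Mul(-1, -5), -1) = Add(5, -1) = 4)
Mul(Add(Mul(-120, Pow(-42, -1)), -101), t) = Mul(Add(Mul(-120, Pow(-42, -1)), -101), 4) = Mul(Add(Mul(-120, Rational(-1, 42)), -101), 4) = Mul(Add(Rational(20, 7), -101), 4) = Mul(Rational(-687, 7), 4) = Rational(-2748, 7)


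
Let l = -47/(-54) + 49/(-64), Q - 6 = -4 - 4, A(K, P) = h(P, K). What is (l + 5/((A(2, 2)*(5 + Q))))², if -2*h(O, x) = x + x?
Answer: 1585081/2985984 ≈ 0.53084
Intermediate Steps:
h(O, x) = -x (h(O, x) = -(x + x)/2 = -x)
A(K, P) = -K
Q = -2 (Q = 6 + (-4 - 4) = 6 - 8 = -2)
l = 181/1728 (l = -47*(-1/54) + 49*(-1/64) = 47/54 - 49/64 = 181/1728 ≈ 0.10475)
(l + 5/((A(2, 2)*(5 + Q))))² = (181/1728 + 5/(((-1*2)*(5 - 2))))² = (181/1728 + 5/((-2*3)))² = (181/1728 + 5/(-6))² = (181/1728 + 5*(-⅙))² = (181/1728 - ⅚)² = (-1259/1728)² = 1585081/2985984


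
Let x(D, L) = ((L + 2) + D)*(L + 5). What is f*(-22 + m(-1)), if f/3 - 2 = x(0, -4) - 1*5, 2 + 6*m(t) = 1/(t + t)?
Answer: 1345/4 ≈ 336.25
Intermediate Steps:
m(t) = -1/3 + 1/(12*t) (m(t) = -1/3 + 1/(6*(t + t)) = -1/3 + 1/(6*((2*t))) = -1/3 + (1/(2*t))/6 = -1/3 + 1/(12*t))
x(D, L) = (5 + L)*(2 + D + L) (x(D, L) = ((2 + L) + D)*(5 + L) = (2 + D + L)*(5 + L) = (5 + L)*(2 + D + L))
f = -15 (f = 6 + 3*((10 + (-4)**2 + 5*0 + 7*(-4) + 0*(-4)) - 1*5) = 6 + 3*((10 + 16 + 0 - 28 + 0) - 5) = 6 + 3*(-2 - 5) = 6 + 3*(-7) = 6 - 21 = -15)
f*(-22 + m(-1)) = -15*(-22 + (1/12)*(1 - 4*(-1))/(-1)) = -15*(-22 + (1/12)*(-1)*(1 + 4)) = -15*(-22 + (1/12)*(-1)*5) = -15*(-22 - 5/12) = -15*(-269/12) = 1345/4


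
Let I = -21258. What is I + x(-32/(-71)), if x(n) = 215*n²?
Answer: -106941418/5041 ≈ -21214.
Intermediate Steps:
I + x(-32/(-71)) = -21258 + 215*(-32/(-71))² = -21258 + 215*(-32*(-1/71))² = -21258 + 215*(32/71)² = -21258 + 215*(1024/5041) = -21258 + 220160/5041 = -106941418/5041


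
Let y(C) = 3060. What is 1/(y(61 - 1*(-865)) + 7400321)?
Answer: 1/7403381 ≈ 1.3507e-7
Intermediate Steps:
1/(y(61 - 1*(-865)) + 7400321) = 1/(3060 + 7400321) = 1/7403381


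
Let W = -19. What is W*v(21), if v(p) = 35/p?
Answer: -95/3 ≈ -31.667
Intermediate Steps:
W*v(21) = -665/21 = -19*5/3 = -95/3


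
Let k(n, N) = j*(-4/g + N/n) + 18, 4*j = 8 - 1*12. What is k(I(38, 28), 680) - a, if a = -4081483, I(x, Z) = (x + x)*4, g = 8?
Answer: 77548486/19 ≈ 4.0815e+6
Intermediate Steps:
j = -1 (j = (8 - 1*12)/4 = (8 - 12)/4 = (¼)*(-4) = -1)
I(x, Z) = 8*x (I(x, Z) = (2*x)*4 = 8*x)
k(n, N) = 37/2 - N/n (k(n, N) = -(-4/8 + N/n) + 18 = -(-4*⅛ + N/n) + 18 = -(-½ + N/n) + 18 = (½ - N/n) + 18 = 37/2 - N/n)
k(I(38, 28), 680) - a = (37/2 - 1*680/8*38) - 1*(-4081483) = (37/2 - 1*680/304) + 4081483 = (37/2 - 1*680*1/304) + 4081483 = (37/2 - 85/38) + 4081483 = 309/19 + 4081483 = 77548486/19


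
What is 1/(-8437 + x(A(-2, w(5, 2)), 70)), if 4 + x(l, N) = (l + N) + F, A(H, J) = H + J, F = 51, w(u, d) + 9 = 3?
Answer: -1/8328 ≈ -0.00012008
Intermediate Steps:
w(u, d) = -6 (w(u, d) = -9 + 3 = -6)
x(l, N) = 47 + N + l (x(l, N) = -4 + ((l + N) + 51) = -4 + ((N + l) + 51) = -4 + (51 + N + l) = 47 + N + l)
1/(-8437 + x(A(-2, w(5, 2)), 70)) = 1/(-8437 + (47 + 70 + (-2 - 6))) = 1/(-8437 + (47 + 70 - 8)) = 1/(-8437 + 109) = 1/(-8328) = -1/8328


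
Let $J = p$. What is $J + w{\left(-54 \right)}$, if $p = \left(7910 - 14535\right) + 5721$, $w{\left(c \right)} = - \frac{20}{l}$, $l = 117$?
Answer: $- \frac{105788}{117} \approx -904.17$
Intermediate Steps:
$w{\left(c \right)} = - \frac{20}{117}$
$p = -904$ ($p = -6625 + 5721 = -904$)
$J = -904$
$J + w{\left(-54 \right)} = -904 - \frac{20}{117} = - \frac{105788}{117}$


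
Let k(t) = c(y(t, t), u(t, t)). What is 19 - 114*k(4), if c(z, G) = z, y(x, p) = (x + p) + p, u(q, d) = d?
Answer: -1349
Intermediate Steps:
y(x, p) = x + 2*p (y(x, p) = (p + x) + p = x + 2*p)
k(t) = 3*t (k(t) = t + 2*t = 3*t)
19 - 114*k(4) = 19 - 342*4 = 19 - 114*12 = 19 - 1368 = -1349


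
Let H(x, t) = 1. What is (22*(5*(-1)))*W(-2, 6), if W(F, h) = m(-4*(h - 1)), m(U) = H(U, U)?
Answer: -110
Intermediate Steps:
m(U) = 1
W(F, h) = 1
(22*(5*(-1)))*W(-2, 6) = (22*(5*(-1)))*1 = (22*(-5))*1 = -110*1 = -110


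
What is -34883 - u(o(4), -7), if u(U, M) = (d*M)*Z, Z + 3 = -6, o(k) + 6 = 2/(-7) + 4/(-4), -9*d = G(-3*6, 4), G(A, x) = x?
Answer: -34855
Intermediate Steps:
d = -4/9 (d = -1/9*4 = -4/9 ≈ -0.44444)
o(k) = -51/7 (o(k) = -6 + (2/(-7) + 4/(-4)) = -6 + (2*(-1/7) + 4*(-1/4)) = -6 + (-2/7 - 1) = -6 - 9/7 = -51/7)
Z = -9 (Z = -3 - 6 = -9)
u(U, M) = 4*M (u(U, M) = -4*M/9*(-9) = 4*M)
-34883 - u(o(4), -7) = -34883 - 4*(-7) = -34883 - 1*(-28) = -34883 + 28 = -34855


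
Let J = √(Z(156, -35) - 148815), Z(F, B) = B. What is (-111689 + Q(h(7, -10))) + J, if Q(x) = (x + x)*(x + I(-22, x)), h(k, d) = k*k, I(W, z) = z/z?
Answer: -106789 + 5*I*√5954 ≈ -1.0679e+5 + 385.81*I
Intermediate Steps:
I(W, z) = 1
h(k, d) = k²
Q(x) = 2*x*(1 + x) (Q(x) = (x + x)*(x + 1) = (2*x)*(1 + x) = 2*x*(1 + x))
J = 5*I*√5954 (J = √(-35 - 148815) = √(-148850) = 5*I*√5954 ≈ 385.81*I)
(-111689 + Q(h(7, -10))) + J = (-111689 + 2*7²*(1 + 7²)) + 5*I*√5954 = (-111689 + 2*49*(1 + 49)) + 5*I*√5954 = (-111689 + 2*49*50) + 5*I*√5954 = (-111689 + 4900) + 5*I*√5954 = -106789 + 5*I*√5954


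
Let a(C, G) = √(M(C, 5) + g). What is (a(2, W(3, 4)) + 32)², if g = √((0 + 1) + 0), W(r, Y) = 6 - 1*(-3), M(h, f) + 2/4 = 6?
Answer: (64 + √26)²/4 ≈ 1193.7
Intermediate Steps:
M(h, f) = 11/2 (M(h, f) = -½ + 6 = 11/2)
W(r, Y) = 9 (W(r, Y) = 6 + 3 = 9)
g = 1 (g = √(1 + 0) = √1 = 1)
a(C, G) = √26/2 (a(C, G) = √(11/2 + 1) = √(13/2) = √26/2)
(a(2, W(3, 4)) + 32)² = (√26/2 + 32)² = (32 + √26/2)²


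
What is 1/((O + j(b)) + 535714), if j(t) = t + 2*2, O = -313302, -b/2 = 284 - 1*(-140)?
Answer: 1/221568 ≈ 4.5133e-6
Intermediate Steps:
b = -848 (b = -2*(284 - 1*(-140)) = -2*(284 + 140) = -2*424 = -848)
j(t) = 4 + t (j(t) = t + 4 = 4 + t)
1/((O + j(b)) + 535714) = 1/((-313302 + (4 - 848)) + 535714) = 1/((-313302 - 844) + 535714) = 1/(-314146 + 535714) = 1/221568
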